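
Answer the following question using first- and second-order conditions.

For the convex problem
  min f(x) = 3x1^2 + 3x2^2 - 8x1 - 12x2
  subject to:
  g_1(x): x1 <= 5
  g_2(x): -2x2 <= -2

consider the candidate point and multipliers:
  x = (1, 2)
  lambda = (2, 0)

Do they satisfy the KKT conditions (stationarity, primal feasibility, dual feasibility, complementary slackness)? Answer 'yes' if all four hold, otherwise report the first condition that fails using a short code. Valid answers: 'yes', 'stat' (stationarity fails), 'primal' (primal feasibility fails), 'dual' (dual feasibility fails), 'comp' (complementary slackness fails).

Gradient of f: grad f(x) = Q x + c = (-2, 0)
Constraint values g_i(x) = a_i^T x - b_i:
  g_1((1, 2)) = -4
  g_2((1, 2)) = -2
Stationarity residual: grad f(x) + sum_i lambda_i a_i = (0, 0)
  -> stationarity OK
Primal feasibility (all g_i <= 0): OK
Dual feasibility (all lambda_i >= 0): OK
Complementary slackness (lambda_i * g_i(x) = 0 for all i): FAILS

Verdict: the first failing condition is complementary_slackness -> comp.

comp


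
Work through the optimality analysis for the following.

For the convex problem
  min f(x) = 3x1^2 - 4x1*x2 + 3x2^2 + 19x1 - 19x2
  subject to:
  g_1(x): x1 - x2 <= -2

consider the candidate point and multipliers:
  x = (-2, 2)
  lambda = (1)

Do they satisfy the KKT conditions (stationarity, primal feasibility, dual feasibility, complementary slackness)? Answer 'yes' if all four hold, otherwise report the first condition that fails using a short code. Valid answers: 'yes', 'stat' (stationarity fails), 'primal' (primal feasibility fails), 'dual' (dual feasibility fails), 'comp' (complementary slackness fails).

Gradient of f: grad f(x) = Q x + c = (-1, 1)
Constraint values g_i(x) = a_i^T x - b_i:
  g_1((-2, 2)) = -2
Stationarity residual: grad f(x) + sum_i lambda_i a_i = (0, 0)
  -> stationarity OK
Primal feasibility (all g_i <= 0): OK
Dual feasibility (all lambda_i >= 0): OK
Complementary slackness (lambda_i * g_i(x) = 0 for all i): FAILS

Verdict: the first failing condition is complementary_slackness -> comp.

comp


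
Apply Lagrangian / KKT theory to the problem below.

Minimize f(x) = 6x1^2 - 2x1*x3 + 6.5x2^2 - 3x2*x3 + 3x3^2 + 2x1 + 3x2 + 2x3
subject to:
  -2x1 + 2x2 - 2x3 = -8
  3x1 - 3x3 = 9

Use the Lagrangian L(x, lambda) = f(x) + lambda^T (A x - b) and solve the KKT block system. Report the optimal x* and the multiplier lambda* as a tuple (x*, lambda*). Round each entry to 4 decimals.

Form the Lagrangian:
  L(x, lambda) = (1/2) x^T Q x + c^T x + lambda^T (A x - b)
Stationarity (grad_x L = 0): Q x + c + A^T lambda = 0.
Primal feasibility: A x = b.

This gives the KKT block system:
  [ Q   A^T ] [ x     ]   [-c ]
  [ A    0  ] [ lambda ] = [ b ]

Solving the linear system:
  x*      = (2.6852, -1.6296, -0.3148)
  lambda* = (8.6204, -5.8704)
  f(x*)   = 60.8241

x* = (2.6852, -1.6296, -0.3148), lambda* = (8.6204, -5.8704)


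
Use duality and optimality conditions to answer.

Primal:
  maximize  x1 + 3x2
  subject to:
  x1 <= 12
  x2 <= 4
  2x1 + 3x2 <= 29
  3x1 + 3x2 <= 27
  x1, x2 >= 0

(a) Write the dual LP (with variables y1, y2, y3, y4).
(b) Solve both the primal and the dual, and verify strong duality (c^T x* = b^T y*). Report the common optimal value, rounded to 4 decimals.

The standard primal-dual pair for 'max c^T x s.t. A x <= b, x >= 0' is:
  Dual:  min b^T y  s.t.  A^T y >= c,  y >= 0.

So the dual LP is:
  minimize  12y1 + 4y2 + 29y3 + 27y4
  subject to:
    y1 + 2y3 + 3y4 >= 1
    y2 + 3y3 + 3y4 >= 3
    y1, y2, y3, y4 >= 0

Solving the primal: x* = (5, 4).
  primal value c^T x* = 17.
Solving the dual: y* = (0, 2, 0, 0.3333).
  dual value b^T y* = 17.
Strong duality: c^T x* = b^T y*. Confirmed.

17


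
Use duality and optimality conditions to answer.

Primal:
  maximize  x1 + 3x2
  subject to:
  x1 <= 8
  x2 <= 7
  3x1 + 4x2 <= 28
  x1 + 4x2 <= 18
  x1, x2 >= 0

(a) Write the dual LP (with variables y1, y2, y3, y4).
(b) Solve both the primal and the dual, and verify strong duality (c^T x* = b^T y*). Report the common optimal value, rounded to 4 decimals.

The standard primal-dual pair for 'max c^T x s.t. A x <= b, x >= 0' is:
  Dual:  min b^T y  s.t.  A^T y >= c,  y >= 0.

So the dual LP is:
  minimize  8y1 + 7y2 + 28y3 + 18y4
  subject to:
    y1 + 3y3 + y4 >= 1
    y2 + 4y3 + 4y4 >= 3
    y1, y2, y3, y4 >= 0

Solving the primal: x* = (5, 3.25).
  primal value c^T x* = 14.75.
Solving the dual: y* = (0, 0, 0.125, 0.625).
  dual value b^T y* = 14.75.
Strong duality: c^T x* = b^T y*. Confirmed.

14.75


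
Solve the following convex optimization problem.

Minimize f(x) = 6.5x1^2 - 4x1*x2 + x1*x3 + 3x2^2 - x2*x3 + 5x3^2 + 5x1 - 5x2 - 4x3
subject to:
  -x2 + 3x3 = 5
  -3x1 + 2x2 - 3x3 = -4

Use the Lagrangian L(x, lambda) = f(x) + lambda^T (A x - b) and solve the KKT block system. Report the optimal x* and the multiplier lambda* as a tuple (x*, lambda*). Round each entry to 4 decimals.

Form the Lagrangian:
  L(x, lambda) = (1/2) x^T Q x + c^T x + lambda^T (A x - b)
Stationarity (grad_x L = 0): Q x + c + A^T lambda = 0.
Primal feasibility: A x = b.

This gives the KKT block system:
  [ Q   A^T ] [ x     ]   [-c ]
  [ A    0  ] [ lambda ] = [ b ]

Solving the linear system:
  x*      = (-0.3061, 0.0816, 1.6939)
  lambda* = (-3.3878, 0.7959)
  f(x*)   = 5.7041

x* = (-0.3061, 0.0816, 1.6939), lambda* = (-3.3878, 0.7959)


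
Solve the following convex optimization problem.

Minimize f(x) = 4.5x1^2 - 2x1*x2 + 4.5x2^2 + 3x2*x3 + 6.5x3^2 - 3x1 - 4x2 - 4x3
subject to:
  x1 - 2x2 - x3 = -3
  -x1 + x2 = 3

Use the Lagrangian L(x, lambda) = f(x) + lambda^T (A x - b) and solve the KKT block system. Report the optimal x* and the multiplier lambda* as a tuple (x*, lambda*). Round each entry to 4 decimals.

Form the Lagrangian:
  L(x, lambda) = (1/2) x^T Q x + c^T x + lambda^T (A x - b)
Stationarity (grad_x L = 0): Q x + c + A^T lambda = 0.
Primal feasibility: A x = b.

This gives the KKT block system:
  [ Q   A^T ] [ x     ]   [-c ]
  [ A    0  ] [ lambda ] = [ b ]

Solving the linear system:
  x*      = (-1.8571, 1.1429, -1.1429)
  lambda* = (-15.4286, -37.4286)
  f(x*)   = 35.7857

x* = (-1.8571, 1.1429, -1.1429), lambda* = (-15.4286, -37.4286)


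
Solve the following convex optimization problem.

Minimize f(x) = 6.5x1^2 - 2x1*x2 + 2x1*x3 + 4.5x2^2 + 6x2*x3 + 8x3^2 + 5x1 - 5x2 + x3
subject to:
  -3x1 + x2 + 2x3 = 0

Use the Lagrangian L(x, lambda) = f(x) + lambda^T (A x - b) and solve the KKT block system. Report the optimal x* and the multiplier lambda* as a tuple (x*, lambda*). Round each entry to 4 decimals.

Form the Lagrangian:
  L(x, lambda) = (1/2) x^T Q x + c^T x + lambda^T (A x - b)
Stationarity (grad_x L = 0): Q x + c + A^T lambda = 0.
Primal feasibility: A x = b.

This gives the KKT block system:
  [ Q   A^T ] [ x     ]   [-c ]
  [ A    0  ] [ lambda ] = [ b ]

Solving the linear system:
  x*      = (-0.0358, 0.755, -0.4312)
  lambda* = (0.7206)
  f(x*)   = -2.1927

x* = (-0.0358, 0.755, -0.4312), lambda* = (0.7206)


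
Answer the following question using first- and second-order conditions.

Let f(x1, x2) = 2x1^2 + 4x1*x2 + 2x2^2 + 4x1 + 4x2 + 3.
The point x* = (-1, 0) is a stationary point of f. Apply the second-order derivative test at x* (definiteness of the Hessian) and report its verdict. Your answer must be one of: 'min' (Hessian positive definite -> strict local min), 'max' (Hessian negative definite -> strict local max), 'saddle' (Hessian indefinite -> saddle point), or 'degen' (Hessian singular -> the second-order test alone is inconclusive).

Compute the Hessian H = grad^2 f:
  H = [[4, 4], [4, 4]]
Verify stationarity: grad f(x*) = H x* + g = (0, 0).
Eigenvalues of H: 0, 8.
H has a zero eigenvalue (singular; positive semidefinite but not definite), so H is neither positive definite, negative definite, nor indefinite. The second-order test alone is inconclusive -> degen.
(Indeed, f is constant along the null direction of H through x*, so x* is not a strict local extremum.)

degen


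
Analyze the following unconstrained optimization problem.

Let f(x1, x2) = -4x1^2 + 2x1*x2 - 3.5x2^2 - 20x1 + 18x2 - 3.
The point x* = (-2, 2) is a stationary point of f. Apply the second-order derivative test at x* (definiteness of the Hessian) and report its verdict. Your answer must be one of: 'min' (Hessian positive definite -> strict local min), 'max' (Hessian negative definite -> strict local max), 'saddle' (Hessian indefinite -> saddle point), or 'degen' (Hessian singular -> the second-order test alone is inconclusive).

Compute the Hessian H = grad^2 f:
  H = [[-8, 2], [2, -7]]
Verify stationarity: grad f(x*) = H x* + g = (0, 0).
Eigenvalues of H: -9.5616, -5.4384.
Both eigenvalues < 0, so H is negative definite -> x* is a strict local max.

max


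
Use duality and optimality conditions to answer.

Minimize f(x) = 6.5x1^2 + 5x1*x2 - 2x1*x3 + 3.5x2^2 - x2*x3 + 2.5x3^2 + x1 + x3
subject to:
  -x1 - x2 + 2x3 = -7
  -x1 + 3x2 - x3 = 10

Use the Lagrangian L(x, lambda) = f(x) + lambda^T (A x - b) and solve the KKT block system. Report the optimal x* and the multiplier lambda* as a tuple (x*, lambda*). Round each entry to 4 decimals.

Form the Lagrangian:
  L(x, lambda) = (1/2) x^T Q x + c^T x + lambda^T (A x - b)
Stationarity (grad_x L = 0): Q x + c + A^T lambda = 0.
Primal feasibility: A x = b.

This gives the KKT block system:
  [ Q   A^T ] [ x     ]   [-c ]
  [ A    0  ] [ lambda ] = [ b ]

Solving the linear system:
  x*      = (-1, 2, -3)
  lambda* = (6, -2)
  f(x*)   = 29

x* = (-1, 2, -3), lambda* = (6, -2)


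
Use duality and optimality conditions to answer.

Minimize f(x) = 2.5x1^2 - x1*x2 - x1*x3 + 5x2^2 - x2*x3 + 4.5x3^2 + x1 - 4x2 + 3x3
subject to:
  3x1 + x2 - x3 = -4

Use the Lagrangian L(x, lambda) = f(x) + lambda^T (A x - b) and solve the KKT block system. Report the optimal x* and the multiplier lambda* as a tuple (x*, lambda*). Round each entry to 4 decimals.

Form the Lagrangian:
  L(x, lambda) = (1/2) x^T Q x + c^T x + lambda^T (A x - b)
Stationarity (grad_x L = 0): Q x + c + A^T lambda = 0.
Primal feasibility: A x = b.

This gives the KKT block system:
  [ Q   A^T ] [ x     ]   [-c ]
  [ A    0  ] [ lambda ] = [ b ]

Solving the linear system:
  x*      = (-1.4338, 0.032, -0.2694)
  lambda* = (1.9772)
  f(x*)   = 2.7694

x* = (-1.4338, 0.032, -0.2694), lambda* = (1.9772)


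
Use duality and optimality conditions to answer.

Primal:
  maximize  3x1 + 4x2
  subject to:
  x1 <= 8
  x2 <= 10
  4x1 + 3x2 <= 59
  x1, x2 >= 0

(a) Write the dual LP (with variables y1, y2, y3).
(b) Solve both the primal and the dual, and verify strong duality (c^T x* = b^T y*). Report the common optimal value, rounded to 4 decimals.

The standard primal-dual pair for 'max c^T x s.t. A x <= b, x >= 0' is:
  Dual:  min b^T y  s.t.  A^T y >= c,  y >= 0.

So the dual LP is:
  minimize  8y1 + 10y2 + 59y3
  subject to:
    y1 + 4y3 >= 3
    y2 + 3y3 >= 4
    y1, y2, y3 >= 0

Solving the primal: x* = (7.25, 10).
  primal value c^T x* = 61.75.
Solving the dual: y* = (0, 1.75, 0.75).
  dual value b^T y* = 61.75.
Strong duality: c^T x* = b^T y*. Confirmed.

61.75


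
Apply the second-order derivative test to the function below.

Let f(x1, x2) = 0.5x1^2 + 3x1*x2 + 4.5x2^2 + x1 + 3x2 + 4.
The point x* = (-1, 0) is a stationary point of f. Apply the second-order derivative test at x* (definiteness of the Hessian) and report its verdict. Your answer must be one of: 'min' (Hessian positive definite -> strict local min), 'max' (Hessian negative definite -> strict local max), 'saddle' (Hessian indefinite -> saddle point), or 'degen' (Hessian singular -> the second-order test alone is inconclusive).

Compute the Hessian H = grad^2 f:
  H = [[1, 3], [3, 9]]
Verify stationarity: grad f(x*) = H x* + g = (0, 0).
Eigenvalues of H: 0, 10.
H has a zero eigenvalue (singular; positive semidefinite but not definite), so H is neither positive definite, negative definite, nor indefinite. The second-order test alone is inconclusive -> degen.
(Indeed, f is constant along the null direction of H through x*, so x* is not a strict local extremum.)

degen


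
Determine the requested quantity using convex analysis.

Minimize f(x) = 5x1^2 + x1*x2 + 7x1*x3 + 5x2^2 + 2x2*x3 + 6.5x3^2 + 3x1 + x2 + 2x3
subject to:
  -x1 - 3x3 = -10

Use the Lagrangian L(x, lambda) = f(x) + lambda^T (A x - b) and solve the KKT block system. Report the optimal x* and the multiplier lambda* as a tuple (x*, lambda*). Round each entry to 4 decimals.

Form the Lagrangian:
  L(x, lambda) = (1/2) x^T Q x + c^T x + lambda^T (A x - b)
Stationarity (grad_x L = 0): Q x + c + A^T lambda = 0.
Primal feasibility: A x = b.

This gives the KKT block system:
  [ Q   A^T ] [ x     ]   [-c ]
  [ A    0  ] [ lambda ] = [ b ]

Solving the linear system:
  x*      = (-1.6207, -0.7126, 3.8736)
  lambda* = (13.1954)
  f(x*)   = 67.0632

x* = (-1.6207, -0.7126, 3.8736), lambda* = (13.1954)


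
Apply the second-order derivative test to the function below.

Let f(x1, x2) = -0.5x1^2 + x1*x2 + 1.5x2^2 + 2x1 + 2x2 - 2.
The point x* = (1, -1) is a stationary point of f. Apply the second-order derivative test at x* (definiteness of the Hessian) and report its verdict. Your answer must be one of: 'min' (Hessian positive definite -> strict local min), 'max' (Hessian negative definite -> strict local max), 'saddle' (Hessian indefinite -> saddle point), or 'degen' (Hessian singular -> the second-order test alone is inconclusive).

Compute the Hessian H = grad^2 f:
  H = [[-1, 1], [1, 3]]
Verify stationarity: grad f(x*) = H x* + g = (0, 0).
Eigenvalues of H: -1.2361, 3.2361.
Eigenvalues have mixed signs, so H is indefinite -> x* is a saddle point.

saddle


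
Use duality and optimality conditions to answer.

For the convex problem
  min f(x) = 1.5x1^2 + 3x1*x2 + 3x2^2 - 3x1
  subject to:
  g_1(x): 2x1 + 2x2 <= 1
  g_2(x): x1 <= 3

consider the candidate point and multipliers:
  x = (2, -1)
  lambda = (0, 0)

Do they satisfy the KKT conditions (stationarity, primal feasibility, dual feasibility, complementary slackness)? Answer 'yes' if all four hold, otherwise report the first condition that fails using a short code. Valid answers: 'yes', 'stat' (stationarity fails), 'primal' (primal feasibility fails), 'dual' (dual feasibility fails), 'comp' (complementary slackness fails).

Gradient of f: grad f(x) = Q x + c = (0, 0)
Constraint values g_i(x) = a_i^T x - b_i:
  g_1((2, -1)) = 1
  g_2((2, -1)) = -1
Stationarity residual: grad f(x) + sum_i lambda_i a_i = (0, 0)
  -> stationarity OK
Primal feasibility (all g_i <= 0): FAILS
Dual feasibility (all lambda_i >= 0): OK
Complementary slackness (lambda_i * g_i(x) = 0 for all i): OK

Verdict: the first failing condition is primal_feasibility -> primal.

primal


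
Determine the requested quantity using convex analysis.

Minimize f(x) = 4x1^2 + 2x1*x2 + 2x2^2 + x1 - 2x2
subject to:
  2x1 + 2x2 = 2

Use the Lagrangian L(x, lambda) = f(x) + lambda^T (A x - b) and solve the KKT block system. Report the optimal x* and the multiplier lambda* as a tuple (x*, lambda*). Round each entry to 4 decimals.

Form the Lagrangian:
  L(x, lambda) = (1/2) x^T Q x + c^T x + lambda^T (A x - b)
Stationarity (grad_x L = 0): Q x + c + A^T lambda = 0.
Primal feasibility: A x = b.

This gives the KKT block system:
  [ Q   A^T ] [ x     ]   [-c ]
  [ A    0  ] [ lambda ] = [ b ]

Solving the linear system:
  x*      = (-0.125, 1.125)
  lambda* = (-1.125)
  f(x*)   = -0.0625

x* = (-0.125, 1.125), lambda* = (-1.125)


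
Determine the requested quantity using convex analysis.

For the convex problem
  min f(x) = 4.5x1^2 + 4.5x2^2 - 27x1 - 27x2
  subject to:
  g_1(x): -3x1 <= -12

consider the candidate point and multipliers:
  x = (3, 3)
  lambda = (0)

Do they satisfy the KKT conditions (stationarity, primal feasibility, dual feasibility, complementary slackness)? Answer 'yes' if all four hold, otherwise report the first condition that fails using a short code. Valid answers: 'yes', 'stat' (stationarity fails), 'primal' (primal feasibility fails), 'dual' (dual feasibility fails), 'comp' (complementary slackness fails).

Gradient of f: grad f(x) = Q x + c = (0, 0)
Constraint values g_i(x) = a_i^T x - b_i:
  g_1((3, 3)) = 3
Stationarity residual: grad f(x) + sum_i lambda_i a_i = (0, 0)
  -> stationarity OK
Primal feasibility (all g_i <= 0): FAILS
Dual feasibility (all lambda_i >= 0): OK
Complementary slackness (lambda_i * g_i(x) = 0 for all i): OK

Verdict: the first failing condition is primal_feasibility -> primal.

primal


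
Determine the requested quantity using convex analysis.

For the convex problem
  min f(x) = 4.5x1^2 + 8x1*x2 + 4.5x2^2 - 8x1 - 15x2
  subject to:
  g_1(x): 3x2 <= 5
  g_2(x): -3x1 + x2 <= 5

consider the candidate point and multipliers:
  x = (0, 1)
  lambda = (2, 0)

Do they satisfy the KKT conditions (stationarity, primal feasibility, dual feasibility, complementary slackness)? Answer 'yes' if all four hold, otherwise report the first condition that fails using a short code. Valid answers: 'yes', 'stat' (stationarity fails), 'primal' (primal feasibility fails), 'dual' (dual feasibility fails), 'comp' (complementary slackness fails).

Gradient of f: grad f(x) = Q x + c = (0, -6)
Constraint values g_i(x) = a_i^T x - b_i:
  g_1((0, 1)) = -2
  g_2((0, 1)) = -4
Stationarity residual: grad f(x) + sum_i lambda_i a_i = (0, 0)
  -> stationarity OK
Primal feasibility (all g_i <= 0): OK
Dual feasibility (all lambda_i >= 0): OK
Complementary slackness (lambda_i * g_i(x) = 0 for all i): FAILS

Verdict: the first failing condition is complementary_slackness -> comp.

comp


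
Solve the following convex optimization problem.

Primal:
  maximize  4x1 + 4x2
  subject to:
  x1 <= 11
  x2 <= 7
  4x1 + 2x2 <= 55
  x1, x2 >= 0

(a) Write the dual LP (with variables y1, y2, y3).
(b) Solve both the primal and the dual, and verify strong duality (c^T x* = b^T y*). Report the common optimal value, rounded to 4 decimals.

The standard primal-dual pair for 'max c^T x s.t. A x <= b, x >= 0' is:
  Dual:  min b^T y  s.t.  A^T y >= c,  y >= 0.

So the dual LP is:
  minimize  11y1 + 7y2 + 55y3
  subject to:
    y1 + 4y3 >= 4
    y2 + 2y3 >= 4
    y1, y2, y3 >= 0

Solving the primal: x* = (10.25, 7).
  primal value c^T x* = 69.
Solving the dual: y* = (0, 2, 1).
  dual value b^T y* = 69.
Strong duality: c^T x* = b^T y*. Confirmed.

69


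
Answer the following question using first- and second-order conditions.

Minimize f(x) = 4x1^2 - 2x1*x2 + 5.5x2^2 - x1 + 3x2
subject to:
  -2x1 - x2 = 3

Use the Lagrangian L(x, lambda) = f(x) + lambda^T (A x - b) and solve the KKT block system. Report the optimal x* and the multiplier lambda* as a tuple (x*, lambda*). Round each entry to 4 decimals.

Form the Lagrangian:
  L(x, lambda) = (1/2) x^T Q x + c^T x + lambda^T (A x - b)
Stationarity (grad_x L = 0): Q x + c + A^T lambda = 0.
Primal feasibility: A x = b.

This gives the KKT block system:
  [ Q   A^T ] [ x     ]   [-c ]
  [ A    0  ] [ lambda ] = [ b ]

Solving the linear system:
  x*      = (-1.0833, -0.8333)
  lambda* = (-4)
  f(x*)   = 5.2917

x* = (-1.0833, -0.8333), lambda* = (-4)


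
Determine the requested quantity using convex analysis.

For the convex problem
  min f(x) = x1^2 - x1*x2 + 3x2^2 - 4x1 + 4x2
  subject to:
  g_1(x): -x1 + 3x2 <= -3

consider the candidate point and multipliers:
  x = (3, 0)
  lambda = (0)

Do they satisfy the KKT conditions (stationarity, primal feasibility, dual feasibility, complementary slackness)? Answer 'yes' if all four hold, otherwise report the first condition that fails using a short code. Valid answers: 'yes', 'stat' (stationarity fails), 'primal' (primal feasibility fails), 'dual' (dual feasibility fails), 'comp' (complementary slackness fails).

Gradient of f: grad f(x) = Q x + c = (2, 1)
Constraint values g_i(x) = a_i^T x - b_i:
  g_1((3, 0)) = 0
Stationarity residual: grad f(x) + sum_i lambda_i a_i = (2, 1)
  -> stationarity FAILS
Primal feasibility (all g_i <= 0): OK
Dual feasibility (all lambda_i >= 0): OK
Complementary slackness (lambda_i * g_i(x) = 0 for all i): OK

Verdict: the first failing condition is stationarity -> stat.

stat


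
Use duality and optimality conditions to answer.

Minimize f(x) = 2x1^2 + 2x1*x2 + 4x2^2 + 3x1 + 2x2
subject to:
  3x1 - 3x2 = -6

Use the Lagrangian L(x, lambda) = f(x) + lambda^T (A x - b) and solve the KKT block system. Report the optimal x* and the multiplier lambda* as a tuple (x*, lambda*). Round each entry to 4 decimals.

Form the Lagrangian:
  L(x, lambda) = (1/2) x^T Q x + c^T x + lambda^T (A x - b)
Stationarity (grad_x L = 0): Q x + c + A^T lambda = 0.
Primal feasibility: A x = b.

This gives the KKT block system:
  [ Q   A^T ] [ x     ]   [-c ]
  [ A    0  ] [ lambda ] = [ b ]

Solving the linear system:
  x*      = (-1.5625, 0.4375)
  lambda* = (0.7917)
  f(x*)   = 0.4688

x* = (-1.5625, 0.4375), lambda* = (0.7917)


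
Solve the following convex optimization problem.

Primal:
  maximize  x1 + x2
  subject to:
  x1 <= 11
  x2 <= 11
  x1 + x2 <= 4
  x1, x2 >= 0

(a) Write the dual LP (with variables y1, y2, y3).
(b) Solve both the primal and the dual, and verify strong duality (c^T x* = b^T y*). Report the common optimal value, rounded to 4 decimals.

The standard primal-dual pair for 'max c^T x s.t. A x <= b, x >= 0' is:
  Dual:  min b^T y  s.t.  A^T y >= c,  y >= 0.

So the dual LP is:
  minimize  11y1 + 11y2 + 4y3
  subject to:
    y1 + y3 >= 1
    y2 + y3 >= 1
    y1, y2, y3 >= 0

Solving the primal: x* = (4, 0).
  primal value c^T x* = 4.
Solving the dual: y* = (0, 0, 1).
  dual value b^T y* = 4.
Strong duality: c^T x* = b^T y*. Confirmed.

4


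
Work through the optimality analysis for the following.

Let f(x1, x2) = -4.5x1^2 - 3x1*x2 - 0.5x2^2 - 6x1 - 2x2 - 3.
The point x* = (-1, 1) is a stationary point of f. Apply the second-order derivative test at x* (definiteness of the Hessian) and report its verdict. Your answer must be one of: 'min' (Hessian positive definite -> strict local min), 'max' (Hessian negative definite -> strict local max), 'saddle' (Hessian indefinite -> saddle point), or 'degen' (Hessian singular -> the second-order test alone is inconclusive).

Compute the Hessian H = grad^2 f:
  H = [[-9, -3], [-3, -1]]
Verify stationarity: grad f(x*) = H x* + g = (0, 0).
Eigenvalues of H: -10, 0.
H has a zero eigenvalue (singular; negative semidefinite but not definite), so H is neither positive definite, negative definite, nor indefinite. The second-order test alone is inconclusive -> degen.
(Indeed, f is constant along the null direction of H through x*, so x* is not a strict local extremum.)

degen


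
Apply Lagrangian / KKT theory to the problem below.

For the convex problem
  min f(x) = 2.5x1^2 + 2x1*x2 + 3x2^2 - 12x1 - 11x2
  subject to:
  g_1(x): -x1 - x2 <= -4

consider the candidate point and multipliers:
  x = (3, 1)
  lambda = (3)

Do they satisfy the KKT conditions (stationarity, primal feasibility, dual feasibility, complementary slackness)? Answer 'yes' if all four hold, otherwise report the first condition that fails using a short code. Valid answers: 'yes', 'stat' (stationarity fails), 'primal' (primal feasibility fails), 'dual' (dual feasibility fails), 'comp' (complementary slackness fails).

Gradient of f: grad f(x) = Q x + c = (5, 1)
Constraint values g_i(x) = a_i^T x - b_i:
  g_1((3, 1)) = 0
Stationarity residual: grad f(x) + sum_i lambda_i a_i = (2, -2)
  -> stationarity FAILS
Primal feasibility (all g_i <= 0): OK
Dual feasibility (all lambda_i >= 0): OK
Complementary slackness (lambda_i * g_i(x) = 0 for all i): OK

Verdict: the first failing condition is stationarity -> stat.

stat


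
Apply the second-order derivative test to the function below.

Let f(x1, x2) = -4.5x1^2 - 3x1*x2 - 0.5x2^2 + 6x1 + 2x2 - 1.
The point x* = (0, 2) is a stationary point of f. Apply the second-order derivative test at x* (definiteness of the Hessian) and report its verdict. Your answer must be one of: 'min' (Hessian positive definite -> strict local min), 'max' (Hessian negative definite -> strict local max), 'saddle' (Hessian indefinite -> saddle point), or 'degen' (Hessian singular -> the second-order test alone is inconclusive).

Compute the Hessian H = grad^2 f:
  H = [[-9, -3], [-3, -1]]
Verify stationarity: grad f(x*) = H x* + g = (0, 0).
Eigenvalues of H: -10, 0.
H has a zero eigenvalue (singular; negative semidefinite but not definite), so H is neither positive definite, negative definite, nor indefinite. The second-order test alone is inconclusive -> degen.
(Indeed, f is constant along the null direction of H through x*, so x* is not a strict local extremum.)

degen


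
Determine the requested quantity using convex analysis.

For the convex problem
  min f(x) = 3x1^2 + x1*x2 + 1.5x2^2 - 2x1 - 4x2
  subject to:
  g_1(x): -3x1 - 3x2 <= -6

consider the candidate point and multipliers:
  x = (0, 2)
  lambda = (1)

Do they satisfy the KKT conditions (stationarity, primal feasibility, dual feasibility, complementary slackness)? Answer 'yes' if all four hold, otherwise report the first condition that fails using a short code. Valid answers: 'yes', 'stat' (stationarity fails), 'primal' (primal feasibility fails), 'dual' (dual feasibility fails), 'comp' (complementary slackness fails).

Gradient of f: grad f(x) = Q x + c = (0, 2)
Constraint values g_i(x) = a_i^T x - b_i:
  g_1((0, 2)) = 0
Stationarity residual: grad f(x) + sum_i lambda_i a_i = (-3, -1)
  -> stationarity FAILS
Primal feasibility (all g_i <= 0): OK
Dual feasibility (all lambda_i >= 0): OK
Complementary slackness (lambda_i * g_i(x) = 0 for all i): OK

Verdict: the first failing condition is stationarity -> stat.

stat


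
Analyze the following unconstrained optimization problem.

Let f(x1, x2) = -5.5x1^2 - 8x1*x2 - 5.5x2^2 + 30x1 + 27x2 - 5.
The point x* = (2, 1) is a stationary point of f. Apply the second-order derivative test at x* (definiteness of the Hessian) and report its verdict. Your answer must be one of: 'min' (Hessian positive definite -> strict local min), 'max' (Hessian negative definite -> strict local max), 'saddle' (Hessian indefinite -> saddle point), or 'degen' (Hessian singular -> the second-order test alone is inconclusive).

Compute the Hessian H = grad^2 f:
  H = [[-11, -8], [-8, -11]]
Verify stationarity: grad f(x*) = H x* + g = (0, 0).
Eigenvalues of H: -19, -3.
Both eigenvalues < 0, so H is negative definite -> x* is a strict local max.

max


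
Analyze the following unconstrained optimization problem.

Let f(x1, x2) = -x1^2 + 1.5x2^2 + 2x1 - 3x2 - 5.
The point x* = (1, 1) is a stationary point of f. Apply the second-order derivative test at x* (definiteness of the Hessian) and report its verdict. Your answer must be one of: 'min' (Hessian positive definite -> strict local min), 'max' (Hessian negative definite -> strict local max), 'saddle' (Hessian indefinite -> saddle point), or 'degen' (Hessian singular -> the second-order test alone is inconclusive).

Compute the Hessian H = grad^2 f:
  H = [[-2, 0], [0, 3]]
Verify stationarity: grad f(x*) = H x* + g = (0, 0).
Eigenvalues of H: -2, 3.
Eigenvalues have mixed signs, so H is indefinite -> x* is a saddle point.

saddle


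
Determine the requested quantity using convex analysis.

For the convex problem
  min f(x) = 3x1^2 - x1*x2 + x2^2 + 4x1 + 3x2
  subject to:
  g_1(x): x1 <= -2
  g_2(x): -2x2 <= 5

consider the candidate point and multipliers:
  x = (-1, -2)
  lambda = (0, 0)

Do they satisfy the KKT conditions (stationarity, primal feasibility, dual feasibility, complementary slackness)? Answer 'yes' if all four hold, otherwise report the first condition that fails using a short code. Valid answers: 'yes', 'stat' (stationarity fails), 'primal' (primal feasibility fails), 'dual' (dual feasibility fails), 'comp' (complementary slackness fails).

Gradient of f: grad f(x) = Q x + c = (0, 0)
Constraint values g_i(x) = a_i^T x - b_i:
  g_1((-1, -2)) = 1
  g_2((-1, -2)) = -1
Stationarity residual: grad f(x) + sum_i lambda_i a_i = (0, 0)
  -> stationarity OK
Primal feasibility (all g_i <= 0): FAILS
Dual feasibility (all lambda_i >= 0): OK
Complementary slackness (lambda_i * g_i(x) = 0 for all i): OK

Verdict: the first failing condition is primal_feasibility -> primal.

primal


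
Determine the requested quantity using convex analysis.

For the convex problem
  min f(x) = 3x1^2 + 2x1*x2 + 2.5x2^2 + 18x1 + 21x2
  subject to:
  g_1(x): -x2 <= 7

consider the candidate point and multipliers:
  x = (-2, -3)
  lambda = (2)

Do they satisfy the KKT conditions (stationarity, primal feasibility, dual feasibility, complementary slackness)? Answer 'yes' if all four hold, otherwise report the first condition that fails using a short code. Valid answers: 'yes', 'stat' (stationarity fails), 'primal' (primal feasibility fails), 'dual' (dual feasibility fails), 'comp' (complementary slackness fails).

Gradient of f: grad f(x) = Q x + c = (0, 2)
Constraint values g_i(x) = a_i^T x - b_i:
  g_1((-2, -3)) = -4
Stationarity residual: grad f(x) + sum_i lambda_i a_i = (0, 0)
  -> stationarity OK
Primal feasibility (all g_i <= 0): OK
Dual feasibility (all lambda_i >= 0): OK
Complementary slackness (lambda_i * g_i(x) = 0 for all i): FAILS

Verdict: the first failing condition is complementary_slackness -> comp.

comp


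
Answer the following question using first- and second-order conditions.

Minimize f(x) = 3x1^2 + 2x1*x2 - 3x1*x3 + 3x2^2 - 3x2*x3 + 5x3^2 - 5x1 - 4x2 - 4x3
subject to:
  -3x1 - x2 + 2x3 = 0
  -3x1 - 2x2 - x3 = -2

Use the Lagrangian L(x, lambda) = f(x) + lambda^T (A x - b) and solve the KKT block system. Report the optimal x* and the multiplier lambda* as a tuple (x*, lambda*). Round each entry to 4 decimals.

Form the Lagrangian:
  L(x, lambda) = (1/2) x^T Q x + c^T x + lambda^T (A x - b)
Stationarity (grad_x L = 0): Q x + c + A^T lambda = 0.
Primal feasibility: A x = b.

This gives the KKT block system:
  [ Q   A^T ] [ x     ]   [-c ]
  [ A    0  ] [ lambda ] = [ b ]

Solving the linear system:
  x*      = (0.2152, 0.4126, 0.5291)
  lambda* = (-0.2994, -1.1909)
  f(x*)   = -3.6125

x* = (0.2152, 0.4126, 0.5291), lambda* = (-0.2994, -1.1909)


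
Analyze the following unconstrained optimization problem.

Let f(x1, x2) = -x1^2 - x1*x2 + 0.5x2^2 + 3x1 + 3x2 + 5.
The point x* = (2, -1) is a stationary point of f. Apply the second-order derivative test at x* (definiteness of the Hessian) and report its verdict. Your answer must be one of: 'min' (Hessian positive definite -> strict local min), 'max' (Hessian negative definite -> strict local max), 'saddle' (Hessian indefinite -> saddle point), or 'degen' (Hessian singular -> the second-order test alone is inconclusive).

Compute the Hessian H = grad^2 f:
  H = [[-2, -1], [-1, 1]]
Verify stationarity: grad f(x*) = H x* + g = (0, 0).
Eigenvalues of H: -2.3028, 1.3028.
Eigenvalues have mixed signs, so H is indefinite -> x* is a saddle point.

saddle


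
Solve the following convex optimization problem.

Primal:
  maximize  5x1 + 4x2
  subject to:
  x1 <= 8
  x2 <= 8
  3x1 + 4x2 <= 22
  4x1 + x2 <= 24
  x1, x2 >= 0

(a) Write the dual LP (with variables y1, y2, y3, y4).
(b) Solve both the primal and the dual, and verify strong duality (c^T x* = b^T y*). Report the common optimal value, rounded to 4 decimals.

The standard primal-dual pair for 'max c^T x s.t. A x <= b, x >= 0' is:
  Dual:  min b^T y  s.t.  A^T y >= c,  y >= 0.

So the dual LP is:
  minimize  8y1 + 8y2 + 22y3 + 24y4
  subject to:
    y1 + 3y3 + 4y4 >= 5
    y2 + 4y3 + y4 >= 4
    y1, y2, y3, y4 >= 0

Solving the primal: x* = (5.6923, 1.2308).
  primal value c^T x* = 33.3846.
Solving the dual: y* = (0, 0, 0.8462, 0.6154).
  dual value b^T y* = 33.3846.
Strong duality: c^T x* = b^T y*. Confirmed.

33.3846


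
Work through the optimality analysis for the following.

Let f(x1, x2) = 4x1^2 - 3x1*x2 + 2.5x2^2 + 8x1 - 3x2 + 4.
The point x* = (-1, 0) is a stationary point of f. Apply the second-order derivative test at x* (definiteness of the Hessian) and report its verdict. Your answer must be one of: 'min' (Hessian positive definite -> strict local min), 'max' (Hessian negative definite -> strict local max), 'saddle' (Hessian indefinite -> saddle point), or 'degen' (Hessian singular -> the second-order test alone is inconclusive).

Compute the Hessian H = grad^2 f:
  H = [[8, -3], [-3, 5]]
Verify stationarity: grad f(x*) = H x* + g = (0, 0).
Eigenvalues of H: 3.1459, 9.8541.
Both eigenvalues > 0, so H is positive definite -> x* is a strict local min.

min


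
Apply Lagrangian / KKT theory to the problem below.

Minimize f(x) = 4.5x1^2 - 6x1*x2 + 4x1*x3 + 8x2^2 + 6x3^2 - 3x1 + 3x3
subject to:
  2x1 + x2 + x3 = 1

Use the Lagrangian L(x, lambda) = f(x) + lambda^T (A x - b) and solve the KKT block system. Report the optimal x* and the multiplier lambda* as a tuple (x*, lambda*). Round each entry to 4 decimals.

Form the Lagrangian:
  L(x, lambda) = (1/2) x^T Q x + c^T x + lambda^T (A x - b)
Stationarity (grad_x L = 0): Q x + c + A^T lambda = 0.
Primal feasibility: A x = b.

This gives the KKT block system:
  [ Q   A^T ] [ x     ]   [-c ]
  [ A    0  ] [ lambda ] = [ b ]

Solving the linear system:
  x*      = (0.6324, 0.2195, -0.4842)
  lambda* = (0.2815)
  f(x*)   = -1.8157

x* = (0.6324, 0.2195, -0.4842), lambda* = (0.2815)


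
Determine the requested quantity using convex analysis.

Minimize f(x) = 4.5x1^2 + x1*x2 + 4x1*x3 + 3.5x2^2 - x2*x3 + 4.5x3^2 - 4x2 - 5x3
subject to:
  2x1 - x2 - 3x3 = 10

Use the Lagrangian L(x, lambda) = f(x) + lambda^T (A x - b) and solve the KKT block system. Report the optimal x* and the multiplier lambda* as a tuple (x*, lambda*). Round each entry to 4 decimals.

Form the Lagrangian:
  L(x, lambda) = (1/2) x^T Q x + c^T x + lambda^T (A x - b)
Stationarity (grad_x L = 0): Q x + c + A^T lambda = 0.
Primal feasibility: A x = b.

This gives the KKT block system:
  [ Q   A^T ] [ x     ]   [-c ]
  [ A    0  ] [ lambda ] = [ b ]

Solving the linear system:
  x*      = (1.8999, -0.6116, -1.8629)
  lambda* = (-4.5182)
  f(x*)   = 28.4711

x* = (1.8999, -0.6116, -1.8629), lambda* = (-4.5182)


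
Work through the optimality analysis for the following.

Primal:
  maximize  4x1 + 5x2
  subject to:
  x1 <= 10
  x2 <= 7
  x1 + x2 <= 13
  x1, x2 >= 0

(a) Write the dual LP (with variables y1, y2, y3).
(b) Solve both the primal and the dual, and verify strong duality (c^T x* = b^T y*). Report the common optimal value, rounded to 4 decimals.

The standard primal-dual pair for 'max c^T x s.t. A x <= b, x >= 0' is:
  Dual:  min b^T y  s.t.  A^T y >= c,  y >= 0.

So the dual LP is:
  minimize  10y1 + 7y2 + 13y3
  subject to:
    y1 + y3 >= 4
    y2 + y3 >= 5
    y1, y2, y3 >= 0

Solving the primal: x* = (6, 7).
  primal value c^T x* = 59.
Solving the dual: y* = (0, 1, 4).
  dual value b^T y* = 59.
Strong duality: c^T x* = b^T y*. Confirmed.

59


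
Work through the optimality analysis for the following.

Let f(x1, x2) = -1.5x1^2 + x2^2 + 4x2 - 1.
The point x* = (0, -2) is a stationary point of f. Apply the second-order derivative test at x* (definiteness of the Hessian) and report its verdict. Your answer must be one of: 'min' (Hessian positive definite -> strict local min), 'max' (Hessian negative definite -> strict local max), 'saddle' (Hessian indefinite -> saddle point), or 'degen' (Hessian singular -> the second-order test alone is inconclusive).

Compute the Hessian H = grad^2 f:
  H = [[-3, 0], [0, 2]]
Verify stationarity: grad f(x*) = H x* + g = (0, 0).
Eigenvalues of H: -3, 2.
Eigenvalues have mixed signs, so H is indefinite -> x* is a saddle point.

saddle


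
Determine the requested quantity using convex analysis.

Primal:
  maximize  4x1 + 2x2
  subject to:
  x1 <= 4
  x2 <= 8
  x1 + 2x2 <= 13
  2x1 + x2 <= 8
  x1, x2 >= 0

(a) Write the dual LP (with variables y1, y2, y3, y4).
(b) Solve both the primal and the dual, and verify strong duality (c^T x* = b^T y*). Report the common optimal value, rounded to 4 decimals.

The standard primal-dual pair for 'max c^T x s.t. A x <= b, x >= 0' is:
  Dual:  min b^T y  s.t.  A^T y >= c,  y >= 0.

So the dual LP is:
  minimize  4y1 + 8y2 + 13y3 + 8y4
  subject to:
    y1 + y3 + 2y4 >= 4
    y2 + 2y3 + y4 >= 2
    y1, y2, y3, y4 >= 0

Solving the primal: x* = (1, 6).
  primal value c^T x* = 16.
Solving the dual: y* = (0, 0, 0, 2).
  dual value b^T y* = 16.
Strong duality: c^T x* = b^T y*. Confirmed.

16


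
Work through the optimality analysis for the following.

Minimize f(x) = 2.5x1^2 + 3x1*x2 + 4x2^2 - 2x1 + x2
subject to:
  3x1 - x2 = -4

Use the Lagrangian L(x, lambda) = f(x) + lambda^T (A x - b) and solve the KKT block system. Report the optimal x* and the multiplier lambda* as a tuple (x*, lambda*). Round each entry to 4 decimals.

Form the Lagrangian:
  L(x, lambda) = (1/2) x^T Q x + c^T x + lambda^T (A x - b)
Stationarity (grad_x L = 0): Q x + c + A^T lambda = 0.
Primal feasibility: A x = b.

This gives the KKT block system:
  [ Q   A^T ] [ x     ]   [-c ]
  [ A    0  ] [ lambda ] = [ b ]

Solving the linear system:
  x*      = (-1.1474, 0.5579)
  lambda* = (2.0211)
  f(x*)   = 5.4684

x* = (-1.1474, 0.5579), lambda* = (2.0211)


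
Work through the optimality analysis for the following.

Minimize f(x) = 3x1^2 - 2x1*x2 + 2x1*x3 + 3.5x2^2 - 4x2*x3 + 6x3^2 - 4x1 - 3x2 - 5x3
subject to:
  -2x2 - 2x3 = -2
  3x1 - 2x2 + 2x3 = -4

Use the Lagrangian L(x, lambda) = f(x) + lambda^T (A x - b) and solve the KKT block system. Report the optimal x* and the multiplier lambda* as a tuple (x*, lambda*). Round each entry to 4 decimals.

Form the Lagrangian:
  L(x, lambda) = (1/2) x^T Q x + c^T x + lambda^T (A x - b)
Stationarity (grad_x L = 0): Q x + c + A^T lambda = 0.
Primal feasibility: A x = b.

This gives the KKT block system:
  [ Q   A^T ] [ x     ]   [-c ]
  [ A    0  ] [ lambda ] = [ b ]

Solving the linear system:
  x*      = (-0.7819, 0.9136, 0.0864)
  lambda* = (-1.142, 3.4486)
  f(x*)   = 5.7325

x* = (-0.7819, 0.9136, 0.0864), lambda* = (-1.142, 3.4486)


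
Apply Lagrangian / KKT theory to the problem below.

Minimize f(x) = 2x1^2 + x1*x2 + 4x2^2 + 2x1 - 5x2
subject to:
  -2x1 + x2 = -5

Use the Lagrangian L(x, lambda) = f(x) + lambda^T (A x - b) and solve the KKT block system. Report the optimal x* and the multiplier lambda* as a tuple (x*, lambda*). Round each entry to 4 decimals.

Form the Lagrangian:
  L(x, lambda) = (1/2) x^T Q x + c^T x + lambda^T (A x - b)
Stationarity (grad_x L = 0): Q x + c + A^T lambda = 0.
Primal feasibility: A x = b.

This gives the KKT block system:
  [ Q   A^T ] [ x     ]   [-c ]
  [ A    0  ] [ lambda ] = [ b ]

Solving the linear system:
  x*      = (2.325, -0.35)
  lambda* = (5.475)
  f(x*)   = 16.8875

x* = (2.325, -0.35), lambda* = (5.475)


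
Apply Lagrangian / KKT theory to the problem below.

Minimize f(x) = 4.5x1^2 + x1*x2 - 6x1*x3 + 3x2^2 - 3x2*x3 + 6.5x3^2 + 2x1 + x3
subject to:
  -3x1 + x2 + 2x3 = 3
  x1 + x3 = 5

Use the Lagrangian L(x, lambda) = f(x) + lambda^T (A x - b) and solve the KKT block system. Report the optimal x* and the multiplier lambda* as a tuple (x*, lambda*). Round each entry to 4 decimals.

Form the Lagrangian:
  L(x, lambda) = (1/2) x^T Q x + c^T x + lambda^T (A x - b)
Stationarity (grad_x L = 0): Q x + c + A^T lambda = 0.
Primal feasibility: A x = b.

This gives the KKT block system:
  [ Q   A^T ] [ x     ]   [-c ]
  [ A    0  ] [ lambda ] = [ b ]

Solving the linear system:
  x*      = (1.817, 2.0848, 3.183)
  lambda* = (-4.7768, -15.6696)
  f(x*)   = 49.7478

x* = (1.817, 2.0848, 3.183), lambda* = (-4.7768, -15.6696)


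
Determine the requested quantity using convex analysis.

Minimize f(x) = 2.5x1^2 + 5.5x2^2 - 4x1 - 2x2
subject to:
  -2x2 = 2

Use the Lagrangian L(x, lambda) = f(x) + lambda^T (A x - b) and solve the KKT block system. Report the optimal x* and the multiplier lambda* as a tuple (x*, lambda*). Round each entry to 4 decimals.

Form the Lagrangian:
  L(x, lambda) = (1/2) x^T Q x + c^T x + lambda^T (A x - b)
Stationarity (grad_x L = 0): Q x + c + A^T lambda = 0.
Primal feasibility: A x = b.

This gives the KKT block system:
  [ Q   A^T ] [ x     ]   [-c ]
  [ A    0  ] [ lambda ] = [ b ]

Solving the linear system:
  x*      = (0.8, -1)
  lambda* = (-6.5)
  f(x*)   = 5.9

x* = (0.8, -1), lambda* = (-6.5)


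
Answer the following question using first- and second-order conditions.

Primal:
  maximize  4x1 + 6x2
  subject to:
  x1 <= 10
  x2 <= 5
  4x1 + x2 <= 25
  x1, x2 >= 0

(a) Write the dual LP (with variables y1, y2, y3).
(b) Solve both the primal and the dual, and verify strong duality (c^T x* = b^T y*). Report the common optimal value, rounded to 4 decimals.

The standard primal-dual pair for 'max c^T x s.t. A x <= b, x >= 0' is:
  Dual:  min b^T y  s.t.  A^T y >= c,  y >= 0.

So the dual LP is:
  minimize  10y1 + 5y2 + 25y3
  subject to:
    y1 + 4y3 >= 4
    y2 + y3 >= 6
    y1, y2, y3 >= 0

Solving the primal: x* = (5, 5).
  primal value c^T x* = 50.
Solving the dual: y* = (0, 5, 1).
  dual value b^T y* = 50.
Strong duality: c^T x* = b^T y*. Confirmed.

50
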